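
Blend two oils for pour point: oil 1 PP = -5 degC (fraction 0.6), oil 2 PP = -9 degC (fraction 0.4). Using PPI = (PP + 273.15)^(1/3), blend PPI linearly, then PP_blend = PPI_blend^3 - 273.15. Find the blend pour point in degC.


PPI_1 = (-5 + 273.15)^(1/3) = 6.448508
PPI_2 = (-9 + 273.15)^(1/3) = 6.416283
PPI_blend = 0.6 * 6.448508 + 0.4 * 6.416283 = 6.435618
PP_blend = 6.435618^3 - 273.15 = 266.5451 - 273.15 = -6.6

-6.6 degC


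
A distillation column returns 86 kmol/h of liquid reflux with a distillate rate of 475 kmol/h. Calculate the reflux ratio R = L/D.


Reflux ratio definition: R = L / D (liquid returned / distillate withdrawn)
L = 86 kmol/h, D = 475 kmol/h
R = 86 / 475 = 0.1811

0.1811


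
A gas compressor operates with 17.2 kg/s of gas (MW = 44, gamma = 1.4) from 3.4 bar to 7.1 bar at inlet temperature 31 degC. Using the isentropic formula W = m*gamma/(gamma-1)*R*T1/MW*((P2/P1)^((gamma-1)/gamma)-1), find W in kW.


Isentropic work: W = m*(gamma/(gamma-1))*(R*T1/MW)*((P2/P1)^((gamma-1)/gamma) - 1)
T1 = 31 + 273.15 = 304.15 K
Pressure ratio = 7.1 / 3.4 = 2.08824
Exponent = (1.4 - 1)/1.4 = 0.285714
(P2/P1)^exp - 1 = 2.08824^0.285714 - 1 = 0.234144
W = 17.2 * 1.4 / 0.4 * 8.314 * 304.15 / 44 * 0.234144 = 810.1

810.1 kW


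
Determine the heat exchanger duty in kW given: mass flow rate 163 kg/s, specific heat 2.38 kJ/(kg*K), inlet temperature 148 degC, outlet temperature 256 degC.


Q = m_dot * cp * delta_T
delta_T = 256 - 148 = 108 K
Q = 163 * 2.38 * 108
= 387.94 * 108
= 41897.52 kW

41897.52 kW


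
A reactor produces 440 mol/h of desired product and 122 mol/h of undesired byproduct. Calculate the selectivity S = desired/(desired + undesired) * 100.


Selectivity = desired / (desired + undesired) * 100
Total products = 440 + 122 = 562 mol/h
S = 440 / 562 * 100
= 0.7829 * 100
= 78.29 %

78.29 %


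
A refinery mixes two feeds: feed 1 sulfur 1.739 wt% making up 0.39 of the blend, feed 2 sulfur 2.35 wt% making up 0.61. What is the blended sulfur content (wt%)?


Linear sulfur blending: S_blend = x1*S1 + x2*S2
Contribution 1: 0.39 * 1.739 = 0.67821 wt%
Contribution 2: 0.61 * 2.35 = 1.4335 wt%
S_blend = 0.67821 + 1.4335 = 2.11171

2.11171 wt%


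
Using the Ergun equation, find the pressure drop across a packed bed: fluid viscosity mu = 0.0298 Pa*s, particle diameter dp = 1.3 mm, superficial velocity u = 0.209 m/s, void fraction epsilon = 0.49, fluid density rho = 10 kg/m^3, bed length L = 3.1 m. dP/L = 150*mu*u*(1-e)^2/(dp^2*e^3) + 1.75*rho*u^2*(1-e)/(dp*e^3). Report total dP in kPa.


dp = 1.3 mm = 0.0013 m
Viscous term = 150*0.0298*0.209*(1-0.49)^2 / (0.0013^2*0.49^3) = 1222140
Inertial term = 1.75*10*0.209^2*(1-0.49) / (0.0013*0.49^3) = 2549
dP/L = 1222140 + 2549 = 1224690 Pa/m
dP = 1224690 * 3.1 / 1000 = 3797 kPa

3797 kPa


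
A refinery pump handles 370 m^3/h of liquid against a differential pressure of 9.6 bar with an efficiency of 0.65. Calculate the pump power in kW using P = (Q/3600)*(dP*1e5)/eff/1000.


Q = 370 / 3600 = 0.102778 m^3/s
P = 0.102778 * (9.6 * 1e5) / 0.65 / 1000 = 151.8

151.8 kW


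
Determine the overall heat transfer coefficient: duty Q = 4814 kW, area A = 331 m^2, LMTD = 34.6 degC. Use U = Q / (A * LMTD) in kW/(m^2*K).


From Q = U*A*LMTD, U = Q / (A * LMTD)
U = 4814 / (331 * 34.6) = 4814 / 11452.6 = 0.4203

0.4203 kW/(m^2*K)


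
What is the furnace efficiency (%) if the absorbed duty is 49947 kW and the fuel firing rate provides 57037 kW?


Furnace efficiency = Q_absorbed / Q_fuel * 100
= 49947 / 57037 * 100 = 87.57

87.57 %


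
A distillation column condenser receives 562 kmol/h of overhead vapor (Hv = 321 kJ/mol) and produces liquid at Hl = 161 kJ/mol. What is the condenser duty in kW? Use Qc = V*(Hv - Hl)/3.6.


Qc = 562 * (321 - 161) / 3.6 = 562 * 160 / 3.6 = 24980

24980 kW


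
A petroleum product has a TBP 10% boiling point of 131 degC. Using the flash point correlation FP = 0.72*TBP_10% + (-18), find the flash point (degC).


FP = 0.72 * 131 + (-18) = 76.32

76.32 degC


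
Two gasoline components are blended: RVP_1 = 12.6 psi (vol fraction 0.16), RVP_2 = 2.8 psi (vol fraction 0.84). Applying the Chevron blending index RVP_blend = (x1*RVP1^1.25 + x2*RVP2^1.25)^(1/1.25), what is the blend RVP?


Chevron index: RVP_blend = (sum xi*RVPi^1.25)^(1/1.25)
RVP^1.25 terms: 0.16 * 12.6^1.25 + 0.84 * 2.8^1.25 = 6.84072
RVP_blend = 6.84072^(1/1.25) = 4.657

4.657 psi


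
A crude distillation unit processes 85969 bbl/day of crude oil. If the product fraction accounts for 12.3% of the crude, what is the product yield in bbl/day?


Crude throughput = 85969 bbl/day
Fraction yield = 12.3%
yield = throughput * fraction / 100
yield = 85969 * 12.3 / 100 = 10574.187

10574.187 bbl/day


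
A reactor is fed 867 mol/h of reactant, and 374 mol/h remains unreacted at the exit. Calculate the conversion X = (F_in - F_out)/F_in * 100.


X = (F_in - F_out) / F_in * 100
Moles reacted = 867 - 374 = 493
X = 493 / 867 * 100
= 0.5686 * 100
= 56.86 %

56.86 %


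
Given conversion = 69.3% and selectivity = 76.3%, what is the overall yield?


Overall yield = conversion (%) * selectivity (%) / 100
Conversion = 69.3%, Selectivity = 76.3%
Y = 69.3 * 76.3 / 100
= 52.8759 %

52.8759 %


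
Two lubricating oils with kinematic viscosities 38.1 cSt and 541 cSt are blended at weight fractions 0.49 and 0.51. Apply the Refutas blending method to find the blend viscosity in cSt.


Refutas method: VBN_i = 14.534*ln(ln(visc_i + 0.8)) + 10.975, blended linearly by mass fraction; since VBN is linear in VBI_i = ln(ln(visc_i + 0.8)) and the fractions sum to 1, blend VBI directly: visc = exp(exp(VBI_blend)) - 0.8
VBI_1 = ln(ln(38.1 + 0.8)) = 1.29773
VBI_2 = ln(ln(541 + 0.8)) = 1.83974
VBI_blend = 0.49 * 1.29773 + 0.51 * 1.83974 = 1.57416
visc_blend = exp(exp(1.57416)) - 0.8 = 124.0

124.0 cSt


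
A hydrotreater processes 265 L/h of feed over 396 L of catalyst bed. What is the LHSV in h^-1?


LHSV = volumetric feed rate / catalyst volume
= 265 L/h / 396 L
= 0.6692 h^-1

0.6692 h^-1


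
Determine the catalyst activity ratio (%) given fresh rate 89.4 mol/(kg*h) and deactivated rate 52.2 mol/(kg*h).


Activity (%) = (rate_used / rate_fresh) * 100
rate_used = 52.2, rate_fresh = 89.4
= (52.2 / 89.4) * 100
= 0.5839 * 100 = 58.39

58.39 %


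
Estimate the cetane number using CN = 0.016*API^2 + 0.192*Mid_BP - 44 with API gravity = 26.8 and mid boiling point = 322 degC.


CN = 0.016 * 26.8^2 + 0.192 * 322 - 44
CN = 11.49184 + 61.824 - 44 = 29.31584

29.31584


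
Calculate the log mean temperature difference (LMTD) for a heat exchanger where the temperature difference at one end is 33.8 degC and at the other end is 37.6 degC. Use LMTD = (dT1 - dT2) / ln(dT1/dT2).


LMTD = (dT1 - dT2) / ln(dT1/dT2)
= (33.8 - 37.6) / ln(33.8 / 37.6) = -3.8 / -0.106543 = 35.67

35.67 degC


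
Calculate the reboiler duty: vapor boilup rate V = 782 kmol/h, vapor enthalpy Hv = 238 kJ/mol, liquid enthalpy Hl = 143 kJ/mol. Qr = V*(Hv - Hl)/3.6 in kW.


Qr = 782 * (238 - 143) / 3.6 = 782 * 95 / 3.6 = 20640

20640 kW


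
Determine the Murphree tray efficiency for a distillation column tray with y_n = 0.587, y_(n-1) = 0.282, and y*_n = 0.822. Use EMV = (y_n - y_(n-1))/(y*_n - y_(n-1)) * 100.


Murphree vapor efficiency: EMV = (y_n - y_(n-1)) / (y*_n - y_(n-1)) * 100
EMV = (0.587 - 0.282) / (0.822 - 0.282) * 100 = 0.305 / 0.54 * 100 = 56.48

56.48 %


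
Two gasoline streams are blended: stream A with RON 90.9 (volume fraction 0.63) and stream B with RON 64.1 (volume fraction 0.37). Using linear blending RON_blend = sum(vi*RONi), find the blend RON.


Linear blending: RON_blend = sum(vi * RONi)
Contribution 1: 0.63 * 90.9 = 57.267
Contribution 2: 0.37 * 64.1 = 23.717
RON_blend = 57.267 + 23.717 = 80.984

80.984


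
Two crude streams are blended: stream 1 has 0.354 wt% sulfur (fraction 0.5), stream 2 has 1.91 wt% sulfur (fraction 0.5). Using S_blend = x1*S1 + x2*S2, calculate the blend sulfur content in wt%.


Linear sulfur blending: S_blend = x1*S1 + x2*S2
Contribution 1: 0.5 * 0.354 = 0.177 wt%
Contribution 2: 0.5 * 1.91 = 0.955 wt%
S_blend = 0.177 + 0.955 = 1.132

1.132 wt%


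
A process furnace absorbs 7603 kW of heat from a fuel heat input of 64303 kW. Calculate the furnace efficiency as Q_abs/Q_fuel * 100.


Furnace efficiency = Q_absorbed / Q_fuel * 100
= 7603 / 64303 * 100 = 11.82

11.82 %


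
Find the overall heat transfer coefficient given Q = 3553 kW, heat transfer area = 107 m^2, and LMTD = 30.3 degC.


From Q = U*A*LMTD, U = Q / (A * LMTD)
U = 3553 / (107 * 30.3) = 3553 / 3242.1 = 1.096

1.096 kW/(m^2*K)


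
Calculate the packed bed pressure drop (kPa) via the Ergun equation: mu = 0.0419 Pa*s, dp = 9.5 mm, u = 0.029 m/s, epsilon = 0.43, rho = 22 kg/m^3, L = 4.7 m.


dp = 9.5 mm = 0.0095 m
Viscous term = 150*0.0419*0.029*(1-0.43)^2 / (0.0095^2*0.43^3) = 8252.78
Inertial term = 1.75*22*0.029^2*(1-0.43) / (0.0095*0.43^3) = 24.4345
dP/L = 8252.78 + 24.4345 = 8277.21 Pa/m
dP = 8277.21 * 4.7 / 1000 = 38.90 kPa

38.90 kPa


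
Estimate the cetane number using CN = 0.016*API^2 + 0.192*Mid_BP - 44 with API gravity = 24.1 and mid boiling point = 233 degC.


CN = 0.016 * 24.1^2 + 0.192 * 233 - 44
CN = 9.29296 + 44.736 - 44 = 10.02896

10.02896


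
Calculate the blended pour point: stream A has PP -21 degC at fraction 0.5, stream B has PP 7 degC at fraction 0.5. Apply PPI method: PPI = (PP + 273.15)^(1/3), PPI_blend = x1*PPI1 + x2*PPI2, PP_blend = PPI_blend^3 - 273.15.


PPI_1 = (-21 + 273.15)^(1/3) = 6.317613
PPI_2 = (7 + 273.15)^(1/3) = 6.543301
PPI_blend = 0.5 * 6.317613 + 0.5 * 6.543301 = 6.430457
PP_blend = 6.430457^3 - 273.15 = 265.9044 - 273.15 = -7.25

-7.25 degC


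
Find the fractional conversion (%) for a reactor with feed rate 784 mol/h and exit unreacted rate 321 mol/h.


X = (F_in - F_out) / F_in * 100
Moles reacted = 784 - 321 = 463
X = 463 / 784 * 100
= 0.5906 * 100
= 59.06 %

59.06 %


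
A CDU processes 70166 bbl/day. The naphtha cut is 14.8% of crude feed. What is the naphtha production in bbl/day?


Crude throughput = 70166 bbl/day
Fraction yield = 14.8%
yield = throughput * fraction / 100
yield = 70166 * 14.8 / 100 = 10384.568

10384.568 bbl/day


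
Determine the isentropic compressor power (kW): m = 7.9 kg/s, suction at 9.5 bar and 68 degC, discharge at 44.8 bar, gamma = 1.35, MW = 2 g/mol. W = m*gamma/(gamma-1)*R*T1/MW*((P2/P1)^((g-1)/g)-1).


Isentropic work: W = m*(gamma/(gamma-1))*(R*T1/MW)*((P2/P1)^((gamma-1)/gamma) - 1)
T1 = 68 + 273.15 = 341.15 K
Pressure ratio = 44.8 / 9.5 = 4.71579
Exponent = (1.35 - 1)/1.35 = 0.259259
(P2/P1)^exp - 1 = 4.71579^0.259259 - 1 = 0.494944
W = 7.9 * 1.35 / 0.35 * 8.314 * 341.15 / 2 * 0.494944 = 21390

21390 kW


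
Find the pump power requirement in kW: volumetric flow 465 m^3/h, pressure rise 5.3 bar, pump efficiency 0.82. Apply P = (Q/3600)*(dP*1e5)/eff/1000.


Q = 465 / 3600 = 0.129167 m^3/s
P = 0.129167 * (5.3 * 1e5) / 0.82 / 1000 = 83.49

83.49 kW


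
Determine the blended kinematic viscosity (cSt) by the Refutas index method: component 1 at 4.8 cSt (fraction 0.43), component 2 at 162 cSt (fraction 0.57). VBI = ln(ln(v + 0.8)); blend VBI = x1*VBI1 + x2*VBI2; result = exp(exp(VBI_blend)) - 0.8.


Refutas method: VBN_i = 14.534*ln(ln(visc_i + 0.8)) + 10.975, blended linearly by mass fraction; since VBN is linear in VBI_i = ln(ln(visc_i + 0.8)) and the fractions sum to 1, blend VBI directly: visc = exp(exp(VBI_blend)) - 0.8
VBI_1 = ln(ln(4.8 + 0.8)) = 0.543931
VBI_2 = ln(ln(162 + 0.8)) = 1.62777
VBI_blend = 0.43 * 0.543931 + 0.57 * 1.62777 = 1.16172
visc_blend = exp(exp(1.16172)) - 0.8 = 23.62

23.62 cSt


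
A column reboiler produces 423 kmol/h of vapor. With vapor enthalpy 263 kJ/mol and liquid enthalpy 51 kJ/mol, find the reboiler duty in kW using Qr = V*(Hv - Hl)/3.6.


Qr = 423 * (263 - 51) / 3.6 = 423 * 212 / 3.6 = 24910

24910 kW


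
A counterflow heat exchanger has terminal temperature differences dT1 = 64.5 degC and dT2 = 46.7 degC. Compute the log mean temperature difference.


LMTD = (dT1 - dT2) / ln(dT1/dT2)
= (64.5 - 46.7) / ln(64.5 / 46.7) = 17.8 / 0.322921 = 55.12

55.12 degC


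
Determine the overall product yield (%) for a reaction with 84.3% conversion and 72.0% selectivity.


Overall yield = conversion (%) * selectivity (%) / 100
Conversion = 84.3%, Selectivity = 72.0%
Y = 84.3 * 72.0 / 100
= 60.696 %

60.696 %


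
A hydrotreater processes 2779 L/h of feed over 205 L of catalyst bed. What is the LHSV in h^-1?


LHSV = volumetric feed rate / catalyst volume
= 2779 L/h / 205 L
= 13.56 h^-1

13.56 h^-1


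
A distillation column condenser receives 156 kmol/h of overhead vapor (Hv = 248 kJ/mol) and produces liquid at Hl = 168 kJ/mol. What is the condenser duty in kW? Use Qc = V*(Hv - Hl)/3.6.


Qc = 156 * (248 - 168) / 3.6 = 156 * 80 / 3.6 = 3467

3467 kW


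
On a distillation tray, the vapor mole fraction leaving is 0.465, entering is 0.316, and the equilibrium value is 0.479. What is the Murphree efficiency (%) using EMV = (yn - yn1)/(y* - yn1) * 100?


Murphree vapor efficiency: EMV = (y_n - y_(n-1)) / (y*_n - y_(n-1)) * 100
EMV = (0.465 - 0.316) / (0.479 - 0.316) * 100 = 0.149 / 0.163 * 100 = 91.41

91.41 %


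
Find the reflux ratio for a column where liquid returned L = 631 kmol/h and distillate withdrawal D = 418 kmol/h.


Reflux ratio definition: R = L / D (liquid returned / distillate withdrawn)
L = 631 kmol/h, D = 418 kmol/h
R = 631 / 418 = 1.510

1.510


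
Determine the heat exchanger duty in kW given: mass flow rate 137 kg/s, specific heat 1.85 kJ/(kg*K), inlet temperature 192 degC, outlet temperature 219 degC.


Q = m_dot * cp * delta_T
delta_T = 219 - 192 = 27 K
Q = 137 * 1.85 * 27
= 253.45 * 27
= 6843.15 kW

6843.15 kW


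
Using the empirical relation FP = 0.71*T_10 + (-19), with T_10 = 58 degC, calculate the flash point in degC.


FP = 0.71 * 58 + (-19) = 22.18

22.18 degC


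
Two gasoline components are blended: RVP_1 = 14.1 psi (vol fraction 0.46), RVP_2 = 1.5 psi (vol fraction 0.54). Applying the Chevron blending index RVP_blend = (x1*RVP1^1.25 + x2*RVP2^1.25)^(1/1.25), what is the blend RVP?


Chevron index: RVP_blend = (sum xi*RVPi^1.25)^(1/1.25)
RVP^1.25 terms: 0.46 * 14.1^1.25 + 0.54 * 1.5^1.25 = 13.4649
RVP_blend = 13.4649^(1/1.25) = 8.005

8.005 psi


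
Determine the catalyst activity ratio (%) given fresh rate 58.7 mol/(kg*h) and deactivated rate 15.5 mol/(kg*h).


Activity (%) = (rate_used / rate_fresh) * 100
rate_used = 15.5, rate_fresh = 58.7
= (15.5 / 58.7) * 100
= 0.2641 * 100 = 26.41

26.41 %


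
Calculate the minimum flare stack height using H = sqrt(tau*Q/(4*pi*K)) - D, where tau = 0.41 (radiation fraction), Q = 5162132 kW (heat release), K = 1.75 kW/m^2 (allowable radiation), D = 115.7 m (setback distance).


tau*Q/(4*pi*K) = 0.41 * 5162132 / (4 * pi * 1.75) = 96242.1
sqrt(96242.1) = 310.229
H = 310.229 - 115.7 = 194.5

194.5 m


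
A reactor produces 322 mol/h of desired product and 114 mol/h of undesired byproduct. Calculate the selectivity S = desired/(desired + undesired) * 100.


Selectivity = desired / (desired + undesired) * 100
Total products = 322 + 114 = 436 mol/h
S = 322 / 436 * 100
= 0.7385 * 100
= 73.85 %

73.85 %


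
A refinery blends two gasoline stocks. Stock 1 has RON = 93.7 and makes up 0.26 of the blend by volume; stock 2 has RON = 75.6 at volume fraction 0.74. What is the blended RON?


Linear blending: RON_blend = sum(vi * RONi)
Contribution 1: 0.26 * 93.7 = 24.362
Contribution 2: 0.74 * 75.6 = 55.944
RON_blend = 24.362 + 55.944 = 80.306

80.306


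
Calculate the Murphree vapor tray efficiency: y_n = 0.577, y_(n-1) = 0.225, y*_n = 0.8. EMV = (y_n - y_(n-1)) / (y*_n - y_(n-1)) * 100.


Murphree vapor efficiency: EMV = (y_n - y_(n-1)) / (y*_n - y_(n-1)) * 100
EMV = (0.577 - 0.225) / (0.8 - 0.225) * 100 = 0.352 / 0.575 * 100 = 61.22

61.22 %


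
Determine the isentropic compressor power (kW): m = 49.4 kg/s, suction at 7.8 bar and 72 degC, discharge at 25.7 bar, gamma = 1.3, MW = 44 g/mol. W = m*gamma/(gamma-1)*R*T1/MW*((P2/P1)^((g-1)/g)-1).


Isentropic work: W = m*(gamma/(gamma-1))*(R*T1/MW)*((P2/P1)^((gamma-1)/gamma) - 1)
T1 = 72 + 273.15 = 345.15 K
Pressure ratio = 25.7 / 7.8 = 3.29487
Exponent = (1.3 - 1)/1.3 = 0.230769
(P2/P1)^exp - 1 = 3.29487^0.230769 - 1 = 0.316743
W = 49.4 * 1.3 / 0.3 * 8.314 * 345.15 / 44 * 0.316743 = 4422

4422 kW


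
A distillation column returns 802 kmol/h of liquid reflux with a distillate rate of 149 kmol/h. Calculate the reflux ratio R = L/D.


Reflux ratio definition: R = L / D (liquid returned / distillate withdrawn)
L = 802 kmol/h, D = 149 kmol/h
R = 802 / 149 = 5.383

5.383


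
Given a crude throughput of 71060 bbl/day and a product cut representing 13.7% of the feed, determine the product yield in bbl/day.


Crude throughput = 71060 bbl/day
Fraction yield = 13.7%
yield = throughput * fraction / 100
yield = 71060 * 13.7 / 100 = 9735.22

9735.22 bbl/day


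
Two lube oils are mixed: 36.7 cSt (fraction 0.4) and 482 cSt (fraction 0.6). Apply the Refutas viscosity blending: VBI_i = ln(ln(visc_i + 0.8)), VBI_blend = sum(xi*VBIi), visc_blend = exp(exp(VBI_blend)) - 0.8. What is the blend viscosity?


Refutas method: VBN_i = 14.534*ln(ln(visc_i + 0.8)) + 10.975, blended linearly by mass fraction; since VBN is linear in VBI_i = ln(ln(visc_i + 0.8)) and the fractions sum to 1, blend VBI directly: visc = exp(exp(VBI_blend)) - 0.8
VBI_1 = ln(ln(36.7 + 0.8)) = 1.28767
VBI_2 = ln(ln(482 + 0.8)) = 1.82125
VBI_blend = 0.4 * 1.28767 + 0.6 * 1.82125 = 1.60782
visc_blend = exp(exp(1.60782)) - 0.8 = 146.4

146.4 cSt


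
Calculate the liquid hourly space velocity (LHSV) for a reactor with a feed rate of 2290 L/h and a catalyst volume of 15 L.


LHSV = volumetric feed rate / catalyst volume
= 2290 L/h / 15 L
= 152.7 h^-1

152.7 h^-1


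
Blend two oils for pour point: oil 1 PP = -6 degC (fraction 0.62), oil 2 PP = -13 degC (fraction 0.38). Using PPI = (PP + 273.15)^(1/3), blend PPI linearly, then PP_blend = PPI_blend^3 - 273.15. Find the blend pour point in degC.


PPI_1 = (-6 + 273.15)^(1/3) = 6.440482
PPI_2 = (-13 + 273.15)^(1/3) = 6.383731
PPI_blend = 0.62 * 6.440482 + 0.38 * 6.383731 = 6.418917
PP_blend = 6.418917^3 - 273.15 = 264.4754 - 273.15 = -8.67

-8.67 degC


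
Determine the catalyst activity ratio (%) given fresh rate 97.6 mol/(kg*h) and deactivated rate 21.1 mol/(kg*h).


Activity (%) = (rate_used / rate_fresh) * 100
rate_used = 21.1, rate_fresh = 97.6
= (21.1 / 97.6) * 100
= 0.2162 * 100 = 21.62

21.62 %


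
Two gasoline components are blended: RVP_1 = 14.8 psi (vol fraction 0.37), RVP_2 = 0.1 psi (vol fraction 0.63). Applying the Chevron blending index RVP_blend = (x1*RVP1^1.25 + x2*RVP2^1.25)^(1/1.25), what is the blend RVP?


Chevron index: RVP_blend = (sum xi*RVPi^1.25)^(1/1.25)
RVP^1.25 terms: 0.37 * 14.8^1.25 + 0.63 * 0.1^1.25 = 10.776
RVP_blend = 10.776^(1/1.25) = 6.698

6.698 psi


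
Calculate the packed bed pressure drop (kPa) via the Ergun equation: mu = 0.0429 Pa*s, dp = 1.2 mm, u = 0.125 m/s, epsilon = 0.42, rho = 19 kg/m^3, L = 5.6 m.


dp = 1.2 mm = 0.0012 m
Viscous term = 150*0.0429*0.125*(1-0.42)^2 / (0.0012^2*0.42^3) = 2536320
Inertial term = 1.75*19*0.125^2*(1-0.42) / (0.0012*0.42^3) = 3389.3
dP/L = 2536320 + 3389.3 = 2539710 Pa/m
dP = 2539710 * 5.6 / 1000 = 14220 kPa

14220 kPa


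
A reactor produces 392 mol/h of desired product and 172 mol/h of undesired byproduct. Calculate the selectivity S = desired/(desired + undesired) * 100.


Selectivity = desired / (desired + undesired) * 100
Total products = 392 + 172 = 564 mol/h
S = 392 / 564 * 100
= 0.6950 * 100
= 69.50 %

69.50 %


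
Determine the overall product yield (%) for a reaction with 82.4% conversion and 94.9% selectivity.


Overall yield = conversion (%) * selectivity (%) / 100
Conversion = 82.4%, Selectivity = 94.9%
Y = 82.4 * 94.9 / 100
= 78.1976 %

78.1976 %


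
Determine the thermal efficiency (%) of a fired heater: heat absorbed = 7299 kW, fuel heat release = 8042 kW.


Furnace efficiency = Q_absorbed / Q_fuel * 100
= 7299 / 8042 * 100 = 90.76

90.76 %


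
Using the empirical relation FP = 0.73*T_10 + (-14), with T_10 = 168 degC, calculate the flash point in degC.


FP = 0.73 * 168 + (-14) = 108.64

108.64 degC


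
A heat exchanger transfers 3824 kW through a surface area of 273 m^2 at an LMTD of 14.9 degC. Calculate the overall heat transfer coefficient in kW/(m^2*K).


From Q = U*A*LMTD, U = Q / (A * LMTD)
U = 3824 / (273 * 14.9) = 3824 / 4067.7 = 0.9401

0.9401 kW/(m^2*K)


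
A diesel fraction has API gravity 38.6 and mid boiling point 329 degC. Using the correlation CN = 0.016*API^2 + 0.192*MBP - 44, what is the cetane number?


CN = 0.016 * 38.6^2 + 0.192 * 329 - 44
CN = 23.83936 + 63.168 - 44 = 43.00736

43.00736


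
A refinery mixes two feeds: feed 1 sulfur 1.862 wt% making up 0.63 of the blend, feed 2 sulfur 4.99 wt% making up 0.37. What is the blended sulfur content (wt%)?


Linear sulfur blending: S_blend = x1*S1 + x2*S2
Contribution 1: 0.63 * 1.862 = 1.17306 wt%
Contribution 2: 0.37 * 4.99 = 1.8463 wt%
S_blend = 1.17306 + 1.8463 = 3.01936

3.01936 wt%


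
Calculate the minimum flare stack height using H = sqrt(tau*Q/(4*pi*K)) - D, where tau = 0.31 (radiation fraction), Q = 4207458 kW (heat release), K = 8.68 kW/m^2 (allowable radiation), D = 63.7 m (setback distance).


tau*Q/(4*pi*K) = 0.31 * 4207458 / (4 * pi * 8.68) = 11957.8
sqrt(11957.8) = 109.352
H = 109.352 - 63.7 = 45.65

45.65 m


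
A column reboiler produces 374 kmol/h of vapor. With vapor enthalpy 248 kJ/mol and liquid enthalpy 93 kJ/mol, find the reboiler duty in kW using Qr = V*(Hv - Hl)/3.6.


Qr = 374 * (248 - 93) / 3.6 = 374 * 155 / 3.6 = 16100

16100 kW


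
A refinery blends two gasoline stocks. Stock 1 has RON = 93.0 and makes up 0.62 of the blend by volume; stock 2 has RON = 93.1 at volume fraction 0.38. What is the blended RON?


Linear blending: RON_blend = sum(vi * RONi)
Contribution 1: 0.62 * 93.0 = 57.66
Contribution 2: 0.38 * 93.1 = 35.378
RON_blend = 57.66 + 35.378 = 93.038

93.038


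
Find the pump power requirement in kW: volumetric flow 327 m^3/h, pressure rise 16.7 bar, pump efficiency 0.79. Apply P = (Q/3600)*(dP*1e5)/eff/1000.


Q = 327 / 3600 = 0.0908333 m^3/s
P = 0.0908333 * (16.7 * 1e5) / 0.79 / 1000 = 192.0

192.0 kW


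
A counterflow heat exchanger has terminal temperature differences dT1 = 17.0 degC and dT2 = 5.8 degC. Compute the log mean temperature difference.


LMTD = (dT1 - dT2) / ln(dT1/dT2)
= (17.0 - 5.8) / ln(17.0 / 5.8) = 11.2 / 1.07536 = 10.42

10.42 degC


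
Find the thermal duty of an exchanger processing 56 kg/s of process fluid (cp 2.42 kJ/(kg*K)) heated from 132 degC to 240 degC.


Q = m_dot * cp * delta_T
delta_T = 240 - 132 = 108 K
Q = 56 * 2.42 * 108
= 135.52 * 108
= 14636.16 kW

14636.16 kW


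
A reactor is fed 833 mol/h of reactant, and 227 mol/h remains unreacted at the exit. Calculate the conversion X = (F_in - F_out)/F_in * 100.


X = (F_in - F_out) / F_in * 100
Moles reacted = 833 - 227 = 606
X = 606 / 833 * 100
= 0.7275 * 100
= 72.75 %

72.75 %


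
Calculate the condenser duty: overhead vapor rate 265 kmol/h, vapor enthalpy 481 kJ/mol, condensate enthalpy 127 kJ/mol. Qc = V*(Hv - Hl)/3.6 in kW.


Qc = 265 * (481 - 127) / 3.6 = 265 * 354 / 3.6 = 26060

26060 kW


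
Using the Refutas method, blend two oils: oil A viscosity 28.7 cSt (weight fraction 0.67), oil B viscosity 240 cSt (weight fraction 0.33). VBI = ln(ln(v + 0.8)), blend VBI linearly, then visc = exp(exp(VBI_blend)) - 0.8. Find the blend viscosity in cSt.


Refutas method: VBN_i = 14.534*ln(ln(visc_i + 0.8)) + 10.975, blended linearly by mass fraction; since VBN is linear in VBI_i = ln(ln(visc_i + 0.8)) and the fractions sum to 1, blend VBI directly: visc = exp(exp(VBI_blend)) - 0.8
VBI_1 = ln(ln(28.7 + 0.8)) = 1.21917
VBI_2 = ln(ln(240 + 0.8)) = 1.70183
VBI_blend = 0.67 * 1.21917 + 0.33 * 1.70183 = 1.37845
visc_blend = exp(exp(1.37845)) - 0.8 = 52.12

52.12 cSt


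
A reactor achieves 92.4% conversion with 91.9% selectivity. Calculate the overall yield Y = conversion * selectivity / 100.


Overall yield = conversion (%) * selectivity (%) / 100
Conversion = 92.4%, Selectivity = 91.9%
Y = 92.4 * 91.9 / 100
= 84.9156 %

84.9156 %


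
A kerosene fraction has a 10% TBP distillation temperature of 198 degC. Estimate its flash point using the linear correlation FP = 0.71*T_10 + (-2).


FP = 0.71 * 198 + (-2) = 138.58

138.58 degC


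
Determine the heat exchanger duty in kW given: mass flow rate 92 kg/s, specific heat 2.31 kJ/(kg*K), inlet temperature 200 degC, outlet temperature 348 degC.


Q = m_dot * cp * delta_T
delta_T = 348 - 200 = 148 K
Q = 92 * 2.31 * 148
= 212.52 * 148
= 31452.96 kW

31452.96 kW


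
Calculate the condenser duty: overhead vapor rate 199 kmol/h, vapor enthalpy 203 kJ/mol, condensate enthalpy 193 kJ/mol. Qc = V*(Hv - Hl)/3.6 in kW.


Qc = 199 * (203 - 193) / 3.6 = 199 * 10 / 3.6 = 552.8

552.8 kW


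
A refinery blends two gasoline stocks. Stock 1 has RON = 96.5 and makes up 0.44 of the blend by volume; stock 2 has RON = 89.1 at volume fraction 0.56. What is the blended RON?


Linear blending: RON_blend = sum(vi * RONi)
Contribution 1: 0.44 * 96.5 = 42.46
Contribution 2: 0.56 * 89.1 = 49.896
RON_blend = 42.46 + 49.896 = 92.356

92.356


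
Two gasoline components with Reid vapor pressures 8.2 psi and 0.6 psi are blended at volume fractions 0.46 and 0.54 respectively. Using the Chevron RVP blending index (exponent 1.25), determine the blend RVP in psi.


Chevron index: RVP_blend = (sum xi*RVPi^1.25)^(1/1.25)
RVP^1.25 terms: 0.46 * 8.2^1.25 + 0.54 * 0.6^1.25 = 6.66816
RVP_blend = 6.66816^(1/1.25) = 4.563

4.563 psi


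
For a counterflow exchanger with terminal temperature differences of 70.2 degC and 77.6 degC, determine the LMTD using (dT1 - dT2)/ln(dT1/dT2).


LMTD = (dT1 - dT2) / ln(dT1/dT2)
= (70.2 - 77.6) / ln(70.2 / 77.6) = -7.4 / -0.100219 = 73.84

73.84 degC


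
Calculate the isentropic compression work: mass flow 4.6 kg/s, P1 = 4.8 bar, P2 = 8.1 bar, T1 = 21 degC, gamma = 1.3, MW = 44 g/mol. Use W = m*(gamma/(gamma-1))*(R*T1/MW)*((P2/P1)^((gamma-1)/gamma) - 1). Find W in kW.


Isentropic work: W = m*(gamma/(gamma-1))*(R*T1/MW)*((P2/P1)^((gamma-1)/gamma) - 1)
T1 = 21 + 273.15 = 294.15 K
Pressure ratio = 8.1 / 4.8 = 1.6875
Exponent = (1.3 - 1)/1.3 = 0.230769
(P2/P1)^exp - 1 = 1.6875^0.230769 - 1 = 0.128342
W = 4.6 * 1.3 / 0.3 * 8.314 * 294.15 / 44 * 0.128342 = 142.2

142.2 kW


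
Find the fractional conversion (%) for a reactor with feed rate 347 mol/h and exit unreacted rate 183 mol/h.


X = (F_in - F_out) / F_in * 100
Moles reacted = 347 - 183 = 164
X = 164 / 347 * 100
= 0.4726 * 100
= 47.26 %

47.26 %


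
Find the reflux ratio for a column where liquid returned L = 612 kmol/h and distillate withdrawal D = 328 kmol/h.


Reflux ratio definition: R = L / D (liquid returned / distillate withdrawn)
L = 612 kmol/h, D = 328 kmol/h
R = 612 / 328 = 1.866

1.866


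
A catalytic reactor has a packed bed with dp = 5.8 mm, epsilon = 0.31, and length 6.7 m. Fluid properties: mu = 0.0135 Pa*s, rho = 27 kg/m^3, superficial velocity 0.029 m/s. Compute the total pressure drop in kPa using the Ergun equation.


dp = 5.8 mm = 0.0058 m
Viscous term = 150*0.0135*0.029*(1-0.31)^2 / (0.0058^2*0.31^3) = 27898.5
Inertial term = 1.75*27*0.029^2*(1-0.31) / (0.0058*0.31^3) = 158.684
dP/L = 27898.5 + 158.684 = 28057.2 Pa/m
dP = 28057.2 * 6.7 / 1000 = 188.0 kPa

188.0 kPa


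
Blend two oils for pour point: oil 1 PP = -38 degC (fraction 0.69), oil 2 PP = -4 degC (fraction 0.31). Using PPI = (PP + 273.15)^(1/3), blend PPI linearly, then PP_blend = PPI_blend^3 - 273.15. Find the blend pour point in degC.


PPI_1 = (-38 + 273.15)^(1/3) = 6.172318
PPI_2 = (-4 + 273.15)^(1/3) = 6.456514
PPI_blend = 0.69 * 6.172318 + 0.31 * 6.456514 = 6.260419
PP_blend = 6.260419^3 - 273.15 = 245.3636 - 273.15 = -27.79

-27.79 degC


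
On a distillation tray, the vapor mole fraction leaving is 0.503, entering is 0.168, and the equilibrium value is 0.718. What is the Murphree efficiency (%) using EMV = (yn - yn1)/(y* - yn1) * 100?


Murphree vapor efficiency: EMV = (y_n - y_(n-1)) / (y*_n - y_(n-1)) * 100
EMV = (0.503 - 0.168) / (0.718 - 0.168) * 100 = 0.335 / 0.55 * 100 = 60.91

60.91 %


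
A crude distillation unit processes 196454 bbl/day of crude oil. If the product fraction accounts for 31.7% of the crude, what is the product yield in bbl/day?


Crude throughput = 196454 bbl/day
Fraction yield = 31.7%
yield = throughput * fraction / 100
yield = 196454 * 31.7 / 100 = 62275.918

62275.918 bbl/day


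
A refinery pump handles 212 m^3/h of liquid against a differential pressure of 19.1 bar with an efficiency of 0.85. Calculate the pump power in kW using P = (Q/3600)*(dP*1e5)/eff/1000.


Q = 212 / 3600 = 0.0588889 m^3/s
P = 0.0588889 * (19.1 * 1e5) / 0.85 / 1000 = 132.3

132.3 kW


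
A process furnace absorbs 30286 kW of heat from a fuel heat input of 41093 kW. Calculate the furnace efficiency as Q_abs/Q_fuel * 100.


Furnace efficiency = Q_absorbed / Q_fuel * 100
= 30286 / 41093 * 100 = 73.70

73.70 %


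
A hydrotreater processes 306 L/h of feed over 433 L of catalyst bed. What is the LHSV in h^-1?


LHSV = volumetric feed rate / catalyst volume
= 306 L/h / 433 L
= 0.7067 h^-1

0.7067 h^-1


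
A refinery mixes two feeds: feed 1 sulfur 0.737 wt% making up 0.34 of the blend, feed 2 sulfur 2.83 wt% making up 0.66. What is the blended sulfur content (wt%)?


Linear sulfur blending: S_blend = x1*S1 + x2*S2
Contribution 1: 0.34 * 0.737 = 0.25058 wt%
Contribution 2: 0.66 * 2.83 = 1.8678 wt%
S_blend = 0.25058 + 1.8678 = 2.11838

2.11838 wt%


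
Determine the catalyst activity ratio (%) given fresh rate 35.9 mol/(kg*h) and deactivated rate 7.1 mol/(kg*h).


Activity (%) = (rate_used / rate_fresh) * 100
rate_used = 7.1, rate_fresh = 35.9
= (7.1 / 35.9) * 100
= 0.1978 * 100 = 19.78

19.78 %


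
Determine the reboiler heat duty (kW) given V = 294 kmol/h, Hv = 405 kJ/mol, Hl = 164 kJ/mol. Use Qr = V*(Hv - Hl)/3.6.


Qr = 294 * (405 - 164) / 3.6 = 294 * 241 / 3.6 = 19680

19680 kW


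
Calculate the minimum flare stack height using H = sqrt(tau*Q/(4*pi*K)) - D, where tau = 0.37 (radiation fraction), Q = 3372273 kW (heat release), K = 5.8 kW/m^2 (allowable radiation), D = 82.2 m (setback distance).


tau*Q/(4*pi*K) = 0.37 * 3372273 / (4 * pi * 5.8) = 17119.3
sqrt(17119.3) = 130.841
H = 130.841 - 82.2 = 48.64

48.64 m


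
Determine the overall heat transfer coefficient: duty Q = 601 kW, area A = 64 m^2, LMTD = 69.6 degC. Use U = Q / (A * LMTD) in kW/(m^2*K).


From Q = U*A*LMTD, U = Q / (A * LMTD)
U = 601 / (64 * 69.6) = 601 / 4454.4 = 0.1349

0.1349 kW/(m^2*K)


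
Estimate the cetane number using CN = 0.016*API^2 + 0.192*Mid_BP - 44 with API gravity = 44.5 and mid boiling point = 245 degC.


CN = 0.016 * 44.5^2 + 0.192 * 245 - 44
CN = 31.684 + 47.04 - 44 = 34.724

34.724


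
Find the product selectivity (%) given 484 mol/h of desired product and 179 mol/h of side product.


Selectivity = desired / (desired + undesired) * 100
Total products = 484 + 179 = 663 mol/h
S = 484 / 663 * 100
= 0.7300 * 100
= 73.00 %

73.00 %


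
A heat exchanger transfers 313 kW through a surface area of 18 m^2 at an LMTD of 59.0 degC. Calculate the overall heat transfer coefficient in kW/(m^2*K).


From Q = U*A*LMTD, U = Q / (A * LMTD)
U = 313 / (18 * 59.0) = 313 / 1062 = 0.2947

0.2947 kW/(m^2*K)


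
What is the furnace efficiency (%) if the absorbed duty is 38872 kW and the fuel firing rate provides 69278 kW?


Furnace efficiency = Q_absorbed / Q_fuel * 100
= 38872 / 69278 * 100 = 56.11

56.11 %


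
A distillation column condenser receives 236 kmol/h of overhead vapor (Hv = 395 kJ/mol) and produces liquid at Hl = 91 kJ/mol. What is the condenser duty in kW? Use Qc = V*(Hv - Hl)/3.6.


Qc = 236 * (395 - 91) / 3.6 = 236 * 304 / 3.6 = 19930

19930 kW


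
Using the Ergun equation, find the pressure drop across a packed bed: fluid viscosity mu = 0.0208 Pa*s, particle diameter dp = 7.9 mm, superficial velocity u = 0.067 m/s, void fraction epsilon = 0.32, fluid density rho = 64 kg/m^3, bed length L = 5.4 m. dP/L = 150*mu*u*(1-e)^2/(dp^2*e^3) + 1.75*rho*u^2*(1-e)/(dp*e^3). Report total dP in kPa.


dp = 7.9 mm = 0.0079 m
Viscous term = 150*0.0208*0.067*(1-0.32)^2 / (0.0079^2*0.32^3) = 47265.4
Inertial term = 1.75*64*0.067^2*(1-0.32) / (0.0079*0.32^3) = 1320.69
dP/L = 47265.4 + 1320.69 = 48586.1 Pa/m
dP = 48586.1 * 5.4 / 1000 = 262.4 kPa

262.4 kPa


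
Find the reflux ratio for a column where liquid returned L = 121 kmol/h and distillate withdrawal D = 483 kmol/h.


Reflux ratio definition: R = L / D (liquid returned / distillate withdrawn)
L = 121 kmol/h, D = 483 kmol/h
R = 121 / 483 = 0.2505

0.2505


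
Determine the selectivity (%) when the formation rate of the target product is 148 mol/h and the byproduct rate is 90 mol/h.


Selectivity = desired / (desired + undesired) * 100
Total products = 148 + 90 = 238 mol/h
S = 148 / 238 * 100
= 0.6218 * 100
= 62.18 %

62.18 %


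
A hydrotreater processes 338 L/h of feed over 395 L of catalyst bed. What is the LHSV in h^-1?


LHSV = volumetric feed rate / catalyst volume
= 338 L/h / 395 L
= 0.8557 h^-1

0.8557 h^-1


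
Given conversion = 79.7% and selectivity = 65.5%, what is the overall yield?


Overall yield = conversion (%) * selectivity (%) / 100
Conversion = 79.7%, Selectivity = 65.5%
Y = 79.7 * 65.5 / 100
= 52.2035 %

52.2035 %


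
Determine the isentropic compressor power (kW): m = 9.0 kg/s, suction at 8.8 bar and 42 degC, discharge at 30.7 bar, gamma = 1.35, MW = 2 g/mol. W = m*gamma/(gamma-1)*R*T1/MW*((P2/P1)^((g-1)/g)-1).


Isentropic work: W = m*(gamma/(gamma-1))*(R*T1/MW)*((P2/P1)^((gamma-1)/gamma) - 1)
T1 = 42 + 273.15 = 315.15 K
Pressure ratio = 30.7 / 8.8 = 3.48864
Exponent = (1.35 - 1)/1.35 = 0.259259
(P2/P1)^exp - 1 = 3.48864^0.259259 - 1 = 0.382574
W = 9.0 * 1.35 / 0.35 * 8.314 * 315.15 / 2 * 0.382574 = 17400

17400 kW


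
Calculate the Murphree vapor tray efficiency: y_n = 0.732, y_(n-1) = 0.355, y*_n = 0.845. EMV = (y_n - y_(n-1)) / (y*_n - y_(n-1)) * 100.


Murphree vapor efficiency: EMV = (y_n - y_(n-1)) / (y*_n - y_(n-1)) * 100
EMV = (0.732 - 0.355) / (0.845 - 0.355) * 100 = 0.377 / 0.49 * 100 = 76.94

76.94 %


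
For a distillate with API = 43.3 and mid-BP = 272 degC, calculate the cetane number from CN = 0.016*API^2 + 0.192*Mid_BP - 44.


CN = 0.016 * 43.3^2 + 0.192 * 272 - 44
CN = 29.99824 + 52.224 - 44 = 38.22224

38.22224


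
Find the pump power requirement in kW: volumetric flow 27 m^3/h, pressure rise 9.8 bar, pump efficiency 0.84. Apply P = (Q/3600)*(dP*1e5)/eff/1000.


Q = 27 / 3600 = 0.0075 m^3/s
P = 0.0075 * (9.8 * 1e5) / 0.84 / 1000 = 8.750

8.750 kW


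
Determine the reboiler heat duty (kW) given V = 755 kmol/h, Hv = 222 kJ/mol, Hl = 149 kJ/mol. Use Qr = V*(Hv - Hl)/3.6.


Qr = 755 * (222 - 149) / 3.6 = 755 * 73 / 3.6 = 15310

15310 kW


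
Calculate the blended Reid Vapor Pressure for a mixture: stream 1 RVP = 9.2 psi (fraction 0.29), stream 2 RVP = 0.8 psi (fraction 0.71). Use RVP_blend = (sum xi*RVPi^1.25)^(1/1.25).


Chevron index: RVP_blend = (sum xi*RVPi^1.25)^(1/1.25)
RVP^1.25 terms: 0.29 * 9.2^1.25 + 0.71 * 0.8^1.25 = 5.18375
RVP_blend = 5.18375^(1/1.25) = 3.730

3.730 psi


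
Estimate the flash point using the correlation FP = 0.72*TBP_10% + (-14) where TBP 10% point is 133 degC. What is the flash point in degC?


FP = 0.72 * 133 + (-14) = 81.76

81.76 degC


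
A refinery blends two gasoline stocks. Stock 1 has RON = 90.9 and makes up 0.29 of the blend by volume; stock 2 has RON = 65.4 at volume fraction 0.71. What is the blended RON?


Linear blending: RON_blend = sum(vi * RONi)
Contribution 1: 0.29 * 90.9 = 26.361
Contribution 2: 0.71 * 65.4 = 46.434
RON_blend = 26.361 + 46.434 = 72.795

72.795


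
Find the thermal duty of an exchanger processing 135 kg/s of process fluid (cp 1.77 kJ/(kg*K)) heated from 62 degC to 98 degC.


Q = m_dot * cp * delta_T
delta_T = 98 - 62 = 36 K
Q = 135 * 1.77 * 36
= 238.95 * 36
= 8602.2 kW

8602.2 kW


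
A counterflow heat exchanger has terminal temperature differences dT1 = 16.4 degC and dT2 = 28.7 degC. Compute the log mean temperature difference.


LMTD = (dT1 - dT2) / ln(dT1/dT2)
= (16.4 - 28.7) / ln(16.4 / 28.7) = -12.3 / -0.559616 = 21.98

21.98 degC


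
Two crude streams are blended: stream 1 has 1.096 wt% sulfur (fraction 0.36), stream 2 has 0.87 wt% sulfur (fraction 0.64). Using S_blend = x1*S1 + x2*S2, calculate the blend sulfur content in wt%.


Linear sulfur blending: S_blend = x1*S1 + x2*S2
Contribution 1: 0.36 * 1.096 = 0.39456 wt%
Contribution 2: 0.64 * 0.87 = 0.5568 wt%
S_blend = 0.39456 + 0.5568 = 0.95136

0.95136 wt%


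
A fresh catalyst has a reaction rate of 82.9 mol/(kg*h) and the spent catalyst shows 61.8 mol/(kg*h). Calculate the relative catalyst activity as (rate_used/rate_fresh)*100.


Activity (%) = (rate_used / rate_fresh) * 100
rate_used = 61.8, rate_fresh = 82.9
= (61.8 / 82.9) * 100
= 0.7455 * 100 = 74.55

74.55 %


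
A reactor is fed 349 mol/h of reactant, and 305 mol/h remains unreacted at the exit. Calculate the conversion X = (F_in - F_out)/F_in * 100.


X = (F_in - F_out) / F_in * 100
Moles reacted = 349 - 305 = 44
X = 44 / 349 * 100
= 0.1261 * 100
= 12.61 %

12.61 %


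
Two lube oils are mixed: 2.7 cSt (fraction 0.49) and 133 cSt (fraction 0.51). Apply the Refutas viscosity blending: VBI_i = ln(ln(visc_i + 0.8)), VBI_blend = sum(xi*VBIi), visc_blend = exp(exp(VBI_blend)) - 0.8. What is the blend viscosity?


Refutas method: VBN_i = 14.534*ln(ln(visc_i + 0.8)) + 10.975, blended linearly by mass fraction; since VBN is linear in VBI_i = ln(ln(visc_i + 0.8)) and the fractions sum to 1, blend VBI directly: visc = exp(exp(VBI_blend)) - 0.8
VBI_1 = ln(ln(2.7 + 0.8)) = 0.225351
VBI_2 = ln(ln(133 + 0.8)) = 1.58849
VBI_blend = 0.49 * 0.225351 + 0.51 * 1.58849 = 0.920552
visc_blend = exp(exp(0.920552)) - 0.8 = 11.51

11.51 cSt


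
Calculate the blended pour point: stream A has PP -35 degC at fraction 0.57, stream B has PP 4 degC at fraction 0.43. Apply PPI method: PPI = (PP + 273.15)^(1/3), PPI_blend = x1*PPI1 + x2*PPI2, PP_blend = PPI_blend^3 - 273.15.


PPI_1 = (-35 + 273.15)^(1/3) = 6.198456
PPI_2 = (4 + 273.15)^(1/3) = 6.51986
PPI_blend = 0.57 * 6.198456 + 0.43 * 6.51986 = 6.33666
PP_blend = 6.33666^3 - 273.15 = 254.4376 - 273.15 = -18.71

-18.71 degC


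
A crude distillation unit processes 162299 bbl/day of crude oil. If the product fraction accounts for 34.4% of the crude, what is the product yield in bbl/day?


Crude throughput = 162299 bbl/day
Fraction yield = 34.4%
yield = throughput * fraction / 100
yield = 162299 * 34.4 / 100 = 55830.856

55830.856 bbl/day


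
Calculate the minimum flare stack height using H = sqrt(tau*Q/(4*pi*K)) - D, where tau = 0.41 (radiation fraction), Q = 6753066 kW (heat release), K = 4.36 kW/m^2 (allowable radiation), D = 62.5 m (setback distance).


tau*Q/(4*pi*K) = 0.41 * 6753066 / (4 * pi * 4.36) = 50534.6
sqrt(50534.6) = 224.799
H = 224.799 - 62.5 = 162.3

162.3 m


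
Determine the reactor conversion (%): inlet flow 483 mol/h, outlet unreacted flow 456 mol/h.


X = (F_in - F_out) / F_in * 100
Moles reacted = 483 - 456 = 27
X = 27 / 483 * 100
= 0.05590 * 100
= 5.590 %

5.590 %


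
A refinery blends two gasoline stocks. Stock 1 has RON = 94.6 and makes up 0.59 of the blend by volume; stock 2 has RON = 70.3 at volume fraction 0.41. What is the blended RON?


Linear blending: RON_blend = sum(vi * RONi)
Contribution 1: 0.59 * 94.6 = 55.814
Contribution 2: 0.41 * 70.3 = 28.823
RON_blend = 55.814 + 28.823 = 84.637

84.637
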